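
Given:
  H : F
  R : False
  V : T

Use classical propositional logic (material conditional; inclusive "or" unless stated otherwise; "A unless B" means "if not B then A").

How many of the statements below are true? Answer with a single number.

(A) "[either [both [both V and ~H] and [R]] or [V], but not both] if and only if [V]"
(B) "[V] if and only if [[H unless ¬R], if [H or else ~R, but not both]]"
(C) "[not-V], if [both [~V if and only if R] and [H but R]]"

3

(A): Parsed as (((V ∧ ¬H) ∧ R) ⊕ V) ↔ V

¬H = ¬F = T
V ∧ ¬H = T ∧ T = T
(V ∧ ¬H) ∧ R = T ∧ F = F
((V ∧ ¬H) ∧ R) ⊕ V = F ⊕ T = T
(((V ∧ ¬H) ∧ R) ⊕ V) ↔ V = T ↔ T = T
So (A) is true.

(B): Formalization: V ↔ ((H ⊕ ¬R) → (H ∨ ¬R))

¬R = ¬F = T
H ⊕ ¬R = F ⊕ T = T
¬R = ¬F = T
H ∨ ¬R = F ∨ T = T
(H ⊕ ¬R) → (H ∨ ¬R) = T → T = T
V ↔ ((H ⊕ ¬R) → (H ∨ ¬R)) = T ↔ T = T
So (B) is true.

(C): In symbols: ((¬V ↔ R) ∧ (H ∧ R)) → ¬V

¬V = ¬T = F
¬V ↔ R = F ↔ F = T
H ∧ R = F ∧ F = F
(¬V ↔ R) ∧ (H ∧ R) = T ∧ F = F
¬V = ¬T = F
((¬V ↔ R) ∧ (H ∧ R)) → ¬V = F → F = T
Thus (C) is true.

3 of the 3 statements are true.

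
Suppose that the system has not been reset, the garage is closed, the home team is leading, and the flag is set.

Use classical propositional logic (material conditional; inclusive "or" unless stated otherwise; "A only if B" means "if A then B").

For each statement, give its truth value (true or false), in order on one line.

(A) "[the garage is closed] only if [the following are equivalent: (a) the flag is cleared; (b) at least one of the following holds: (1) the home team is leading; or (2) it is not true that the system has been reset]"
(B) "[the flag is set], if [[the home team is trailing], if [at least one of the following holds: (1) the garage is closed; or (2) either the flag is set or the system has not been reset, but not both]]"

(A) False; (B) True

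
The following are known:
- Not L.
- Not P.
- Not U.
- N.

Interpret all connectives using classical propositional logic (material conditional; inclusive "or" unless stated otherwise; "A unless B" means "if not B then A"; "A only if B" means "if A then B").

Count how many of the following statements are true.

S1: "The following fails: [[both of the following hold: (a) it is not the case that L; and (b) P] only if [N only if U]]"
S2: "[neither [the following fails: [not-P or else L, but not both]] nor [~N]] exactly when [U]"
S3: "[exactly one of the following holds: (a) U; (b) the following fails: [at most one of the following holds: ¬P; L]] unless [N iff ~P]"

1

S1: Parsed as ~((~L & P) -> (N -> U))

~L = ~F = T
~L & P = T & F = F
N -> U = T -> F = F
(~L & P) -> (N -> U) = F -> F = T
~((~L & P) -> (N -> U)) = ~T = F
Hence S1 is false.

S2: This is (~(~P xor L) nor ~N) <-> U.

~P = ~F = T
~P xor L = T xor F = T
~(~P xor L) = ~T = F
~N = ~T = F
~(~P xor L) nor ~N = F nor F = T
(~(~P xor L) nor ~N) <-> U = T <-> F = F
Hence S2 is false.

S3: This is (U xor ~(~P nand L)) | (N <-> ~P).

~P = ~F = T
~P nand L = T nand F = T
~(~P nand L) = ~T = F
U xor ~(~P nand L) = F xor F = F
~P = ~F = T
N <-> ~P = T <-> T = T
(U xor ~(~P nand L)) | (N <-> ~P) = F | T = T
Thus S3 is true.

1 of the 3 statements is true (S3).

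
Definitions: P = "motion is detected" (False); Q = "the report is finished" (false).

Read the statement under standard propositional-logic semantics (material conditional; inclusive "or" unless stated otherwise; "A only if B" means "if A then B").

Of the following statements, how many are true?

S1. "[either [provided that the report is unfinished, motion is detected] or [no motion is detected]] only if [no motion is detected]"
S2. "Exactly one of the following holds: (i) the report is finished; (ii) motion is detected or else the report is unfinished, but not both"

2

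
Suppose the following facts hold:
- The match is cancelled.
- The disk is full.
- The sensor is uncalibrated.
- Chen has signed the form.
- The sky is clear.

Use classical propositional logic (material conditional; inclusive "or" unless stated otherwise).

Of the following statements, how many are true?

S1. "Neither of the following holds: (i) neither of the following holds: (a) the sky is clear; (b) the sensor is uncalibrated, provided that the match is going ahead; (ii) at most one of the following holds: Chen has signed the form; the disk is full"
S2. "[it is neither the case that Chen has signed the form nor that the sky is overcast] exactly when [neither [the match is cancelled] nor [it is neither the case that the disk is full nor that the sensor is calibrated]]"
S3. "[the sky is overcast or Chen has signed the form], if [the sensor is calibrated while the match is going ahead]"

3

Let R = "the sky is overcast" (False), M = "the match is cancelled" (True), P = "the sensor is calibrated" (False), G = "Chen has signed the form" (True), W = "the disk is full" (True).

S1: Parsed as (not R nor (not M -> not P)) nor (G nand W)

not R = not False = True
not M = not True = False
not P = not False = True
not M -> not P = False -> True = True
not R nor (not M -> not P) = True nor True = False
G nand W = True nand True = False
(not R nor (not M -> not P)) nor (G nand W) = False nor False = True
Thus S1 is true.

S2: Parsed as (G nor R) iff (M nor (W nor P))

G nor R = True nor False = False
W nor P = True nor False = False
M nor (W nor P) = True nor False = False
(G nor R) iff (M nor (W nor P)) = False iff False = True
Thus S2 is true.

S3: Parsed as (P and not M) -> (R or G)

not M = not True = False
P and not M = False and False = False
R or G = False or True = True
(P and not M) -> (R or G) = False -> True = True
So S3 is true.

True statements: 3.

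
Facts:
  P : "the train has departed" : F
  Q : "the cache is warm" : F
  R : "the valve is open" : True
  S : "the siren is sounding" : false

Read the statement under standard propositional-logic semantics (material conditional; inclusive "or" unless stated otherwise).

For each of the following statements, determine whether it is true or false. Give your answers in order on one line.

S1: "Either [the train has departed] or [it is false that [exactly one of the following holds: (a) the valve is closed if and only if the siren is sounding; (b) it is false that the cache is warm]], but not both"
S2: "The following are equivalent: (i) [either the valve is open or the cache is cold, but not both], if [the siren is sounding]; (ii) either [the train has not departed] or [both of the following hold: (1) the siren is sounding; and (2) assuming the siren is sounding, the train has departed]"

S1: Parsed as P ⊕ ¬((¬R ↔ S) ⊕ ¬Q)

¬R = ¬T = F
¬R ↔ S = F ↔ F = T
¬Q = ¬F = T
(¬R ↔ S) ⊕ ¬Q = T ⊕ T = F
¬((¬R ↔ S) ⊕ ¬Q) = ¬F = T
P ⊕ ¬((¬R ↔ S) ⊕ ¬Q) = F ⊕ T = T
Hence S1 is true.

S2: In symbols: (S → (R ⊕ ¬Q)) ↔ (¬P ∨ (S ∧ (S → P)))

¬Q = ¬F = T
R ⊕ ¬Q = T ⊕ T = F
S → (R ⊕ ¬Q) = F → F = T
¬P = ¬F = T
S → P = F → F = T
S ∧ (S → P) = F ∧ T = F
¬P ∨ (S ∧ (S → P)) = T ∨ F = T
(S → (R ⊕ ¬Q)) ↔ (¬P ∨ (S ∧ (S → P))) = T ↔ T = T
Thus S2 is true.

S1 True / S2 True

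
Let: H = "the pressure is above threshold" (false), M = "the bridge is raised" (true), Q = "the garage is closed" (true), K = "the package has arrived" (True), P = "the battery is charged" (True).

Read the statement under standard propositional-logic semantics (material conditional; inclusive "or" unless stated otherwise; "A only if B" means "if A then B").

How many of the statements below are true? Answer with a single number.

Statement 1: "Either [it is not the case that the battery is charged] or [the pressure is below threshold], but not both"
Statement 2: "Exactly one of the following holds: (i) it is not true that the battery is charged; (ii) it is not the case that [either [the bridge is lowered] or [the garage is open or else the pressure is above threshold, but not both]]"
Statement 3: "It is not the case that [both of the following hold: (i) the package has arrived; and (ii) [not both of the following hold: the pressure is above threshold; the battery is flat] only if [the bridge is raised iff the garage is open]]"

3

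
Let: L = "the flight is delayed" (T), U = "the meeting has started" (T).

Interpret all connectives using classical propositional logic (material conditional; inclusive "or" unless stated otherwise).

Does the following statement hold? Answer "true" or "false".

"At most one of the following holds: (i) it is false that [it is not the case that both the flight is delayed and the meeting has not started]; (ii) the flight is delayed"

Formalization: ¬(L ↑ ¬U) ↑ L

¬U = ¬T = F
L ↑ ¬U = T ↑ F = T
¬(L ↑ ¬U) = ¬T = F
¬(L ↑ ¬U) ↑ L = F ↑ T = T

The statement is true.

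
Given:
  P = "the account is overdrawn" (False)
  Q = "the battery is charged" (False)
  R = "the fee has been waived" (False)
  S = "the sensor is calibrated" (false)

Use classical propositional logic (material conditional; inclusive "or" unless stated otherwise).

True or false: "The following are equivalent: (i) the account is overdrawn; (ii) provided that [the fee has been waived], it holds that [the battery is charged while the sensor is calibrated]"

Parsed as P ↔ (R → (Q ∧ S))

Q ∧ S = F ∧ F = F
R → (Q ∧ S) = F → F = T
P ↔ (R → (Q ∧ S)) = F ↔ T = F

The statement is false.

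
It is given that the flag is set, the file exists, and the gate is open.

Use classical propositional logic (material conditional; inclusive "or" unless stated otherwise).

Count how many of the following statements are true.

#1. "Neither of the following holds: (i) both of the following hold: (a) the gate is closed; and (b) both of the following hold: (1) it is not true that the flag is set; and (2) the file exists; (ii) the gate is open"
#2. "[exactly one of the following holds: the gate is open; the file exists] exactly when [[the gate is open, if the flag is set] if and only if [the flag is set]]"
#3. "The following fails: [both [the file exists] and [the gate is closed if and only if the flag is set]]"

Let R = "the gate is open" (T), P = "the flag is set" (T), Q = "the file exists" (T).

#1: This is (¬R ∧ (¬P ∧ Q)) ↓ R.

¬R = ¬T = F
¬P = ¬T = F
¬P ∧ Q = F ∧ T = F
¬R ∧ (¬P ∧ Q) = F ∧ F = F
(¬R ∧ (¬P ∧ Q)) ↓ R = F ↓ T = F
Thus #1 is false.

#2: This is (R ⊕ Q) ↔ ((P → R) ↔ P).

R ⊕ Q = T ⊕ T = F
P → R = T → T = T
(P → R) ↔ P = T ↔ T = T
(R ⊕ Q) ↔ ((P → R) ↔ P) = F ↔ T = F
So #2 is false.

#3: This is ¬(Q ∧ (¬R ↔ P)).

¬R = ¬T = F
¬R ↔ P = F ↔ T = F
Q ∧ (¬R ↔ P) = T ∧ F = F
¬(Q ∧ (¬R ↔ P)) = ¬F = T
Thus #3 is true.

True statements: 1.

1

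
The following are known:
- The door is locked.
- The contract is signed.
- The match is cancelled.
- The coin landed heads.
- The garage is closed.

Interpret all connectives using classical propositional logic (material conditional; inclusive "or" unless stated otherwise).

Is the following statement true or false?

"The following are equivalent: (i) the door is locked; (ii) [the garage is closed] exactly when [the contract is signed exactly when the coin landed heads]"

Let P = "the door is locked" (True), U = "the garage is closed" (True), Q = "the contract is signed" (True), S = "the coin landed heads" (True).
Parsed as P iff (U iff (Q iff S))

Q iff S = True iff True = True
U iff (Q iff S) = True iff True = True
P iff (U iff (Q iff S)) = True iff True = True

true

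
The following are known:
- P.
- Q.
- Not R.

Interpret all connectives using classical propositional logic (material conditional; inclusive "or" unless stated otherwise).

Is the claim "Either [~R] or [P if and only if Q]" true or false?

true

Parsed as ¬R ∨ (P ↔ Q)

¬R = ¬F = T
P ↔ Q = T ↔ T = T
¬R ∨ (P ↔ Q) = T ∨ T = T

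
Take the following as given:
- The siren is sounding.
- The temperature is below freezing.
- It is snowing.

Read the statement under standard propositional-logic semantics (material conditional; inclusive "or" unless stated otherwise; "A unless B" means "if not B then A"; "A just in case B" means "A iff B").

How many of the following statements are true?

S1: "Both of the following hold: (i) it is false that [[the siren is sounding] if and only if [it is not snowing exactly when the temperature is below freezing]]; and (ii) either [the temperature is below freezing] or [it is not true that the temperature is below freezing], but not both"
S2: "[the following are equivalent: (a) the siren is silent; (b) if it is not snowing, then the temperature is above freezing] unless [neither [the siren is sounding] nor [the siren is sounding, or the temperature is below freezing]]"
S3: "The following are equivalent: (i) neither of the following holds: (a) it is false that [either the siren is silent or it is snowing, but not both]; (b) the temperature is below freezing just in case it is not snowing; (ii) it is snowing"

2

Let D = "the siren is sounding" (T), N = "it is snowing" (T), Q = "the temperature is below freezing" (T).

S1: This is ¬(D ↔ (¬N ↔ Q)) ∧ (Q ⊕ ¬Q).

¬N = ¬T = F
¬N ↔ Q = F ↔ T = F
D ↔ (¬N ↔ Q) = T ↔ F = F
¬(D ↔ (¬N ↔ Q)) = ¬F = T
¬Q = ¬T = F
Q ⊕ ¬Q = T ⊕ F = T
¬(D ↔ (¬N ↔ Q)) ∧ (Q ⊕ ¬Q) = T ∧ T = T
Hence S1 is true.

S2: Parsed as (¬D ↔ (¬N → ¬Q)) ∨ (D ↓ (D ∨ Q))

¬D = ¬T = F
¬N = ¬T = F
¬Q = ¬T = F
¬N → ¬Q = F → F = T
¬D ↔ (¬N → ¬Q) = F ↔ T = F
D ∨ Q = T ∨ T = T
D ↓ (D ∨ Q) = T ↓ T = F
(¬D ↔ (¬N → ¬Q)) ∨ (D ↓ (D ∨ Q)) = F ∨ F = F
Thus S2 is false.

S3: This is (¬(¬D ⊕ N) ↓ (Q ↔ ¬N)) ↔ N.

¬D = ¬T = F
¬D ⊕ N = F ⊕ T = T
¬(¬D ⊕ N) = ¬T = F
¬N = ¬T = F
Q ↔ ¬N = T ↔ F = F
¬(¬D ⊕ N) ↓ (Q ↔ ¬N) = F ↓ F = T
(¬(¬D ⊕ N) ↓ (Q ↔ ¬N)) ↔ N = T ↔ T = T
So S3 is true.

True statements: 2 (S1, S3).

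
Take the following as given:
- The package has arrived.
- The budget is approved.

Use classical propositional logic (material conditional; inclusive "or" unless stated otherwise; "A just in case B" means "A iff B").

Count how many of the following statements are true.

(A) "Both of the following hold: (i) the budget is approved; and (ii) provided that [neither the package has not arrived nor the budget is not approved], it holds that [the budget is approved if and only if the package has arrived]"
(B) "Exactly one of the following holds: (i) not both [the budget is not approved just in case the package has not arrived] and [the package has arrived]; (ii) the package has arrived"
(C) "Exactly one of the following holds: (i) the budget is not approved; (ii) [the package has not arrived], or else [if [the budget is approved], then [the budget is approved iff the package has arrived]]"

Let Q = "the budget is approved" (True), P = "the package has arrived" (True).

(A): This is Q and ((not P nor not Q) -> (Q iff P)).

not P = not True = False
not Q = not True = False
not P nor not Q = False nor False = True
Q iff P = True iff True = True
(not P nor not Q) -> (Q iff P) = True -> True = True
Q and ((not P nor not Q) -> (Q iff P)) = True and True = True
Thus (A) is true.

(B): This is ((not Q iff not P) nand P) xor P.

not Q = not True = False
not P = not True = False
not Q iff not P = False iff False = True
(not Q iff not P) nand P = True nand True = False
((not Q iff not P) nand P) xor P = False xor True = True
Hence (B) is true.

(C): Formalization: not Q xor (not P or (Q -> (Q iff P)))

not Q = not True = False
not P = not True = False
Q iff P = True iff True = True
Q -> (Q iff P) = True -> True = True
not P or (Q -> (Q iff P)) = False or True = True
not Q xor (not P or (Q -> (Q iff P))) = False xor True = True
So (C) is true.

Count: 3.

3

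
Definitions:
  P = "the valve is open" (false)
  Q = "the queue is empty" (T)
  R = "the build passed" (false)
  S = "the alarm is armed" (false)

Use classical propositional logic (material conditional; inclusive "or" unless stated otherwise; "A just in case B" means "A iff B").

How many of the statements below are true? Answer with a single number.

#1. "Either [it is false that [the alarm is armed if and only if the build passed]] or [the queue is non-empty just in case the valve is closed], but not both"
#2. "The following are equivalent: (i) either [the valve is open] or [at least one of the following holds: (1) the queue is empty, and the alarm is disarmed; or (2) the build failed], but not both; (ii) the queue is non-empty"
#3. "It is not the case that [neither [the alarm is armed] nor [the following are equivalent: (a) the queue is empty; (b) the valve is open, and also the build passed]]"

0

#1: In symbols: ~(S <-> R) xor (~Q <-> ~P)

S <-> R = F <-> F = T
~(S <-> R) = ~T = F
~Q = ~T = F
~P = ~F = T
~Q <-> ~P = F <-> T = F
~(S <-> R) xor (~Q <-> ~P) = F xor F = F
Hence #1 is false.

#2: Formalization: (P xor ((Q & ~S) | ~R)) <-> ~Q

~S = ~F = T
Q & ~S = T & T = T
~R = ~F = T
(Q & ~S) | ~R = T | T = T
P xor ((Q & ~S) | ~R) = F xor T = T
~Q = ~T = F
(P xor ((Q & ~S) | ~R)) <-> ~Q = T <-> F = F
Thus #2 is false.

#3: In symbols: ~(S nor (Q <-> (P & R)))

P & R = F & F = F
Q <-> (P & R) = T <-> F = F
S nor (Q <-> (P & R)) = F nor F = T
~(S nor (Q <-> (P & R))) = ~T = F
Thus #3 is false.

True statements: 0 (none).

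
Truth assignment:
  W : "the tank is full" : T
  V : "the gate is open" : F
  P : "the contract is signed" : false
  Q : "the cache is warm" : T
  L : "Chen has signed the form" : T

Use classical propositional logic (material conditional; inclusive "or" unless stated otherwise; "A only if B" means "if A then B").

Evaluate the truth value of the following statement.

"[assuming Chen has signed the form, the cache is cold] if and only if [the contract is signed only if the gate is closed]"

This is (L → ¬Q) ↔ (P → ¬V).

¬Q = ¬T = F
L → ¬Q = T → F = F
¬V = ¬F = T
P → ¬V = F → T = T
(L → ¬Q) ↔ (P → ¬V) = F ↔ T = F

false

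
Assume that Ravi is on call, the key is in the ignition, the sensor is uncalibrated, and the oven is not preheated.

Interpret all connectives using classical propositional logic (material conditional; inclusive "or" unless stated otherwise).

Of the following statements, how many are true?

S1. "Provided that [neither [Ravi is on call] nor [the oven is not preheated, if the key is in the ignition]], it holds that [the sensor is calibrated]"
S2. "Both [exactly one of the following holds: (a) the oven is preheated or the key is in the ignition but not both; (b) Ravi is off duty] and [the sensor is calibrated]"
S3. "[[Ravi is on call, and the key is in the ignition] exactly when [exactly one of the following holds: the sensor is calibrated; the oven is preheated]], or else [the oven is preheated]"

1

Let P = "Ravi is on call" (T), Q = "the key is in the ignition" (T), S = "the oven is preheated" (F), R = "the sensor is calibrated" (F).

S1: This is (P nor (Q -> ~S)) -> R.

~S = ~F = T
Q -> ~S = T -> T = T
P nor (Q -> ~S) = T nor T = F
(P nor (Q -> ~S)) -> R = F -> F = T
Thus S1 is true.

S2: Formalization: ((S xor Q) xor ~P) & R

S xor Q = F xor T = T
~P = ~T = F
(S xor Q) xor ~P = T xor F = T
((S xor Q) xor ~P) & R = T & F = F
So S2 is false.

S3: In symbols: ((P & Q) <-> (R xor S)) | S

P & Q = T & T = T
R xor S = F xor F = F
(P & Q) <-> (R xor S) = T <-> F = F
((P & Q) <-> (R xor S)) | S = F | F = F
Hence S3 is false.

True statements: 1 (S1).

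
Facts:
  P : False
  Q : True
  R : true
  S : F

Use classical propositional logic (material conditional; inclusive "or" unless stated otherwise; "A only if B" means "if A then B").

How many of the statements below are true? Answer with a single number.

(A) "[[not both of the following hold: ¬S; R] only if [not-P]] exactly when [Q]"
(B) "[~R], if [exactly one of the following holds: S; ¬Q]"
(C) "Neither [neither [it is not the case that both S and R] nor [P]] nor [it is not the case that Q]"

3

(A): In symbols: ((~S nand R) -> ~P) <-> Q

~S = ~F = T
~S nand R = T nand T = F
~P = ~F = T
(~S nand R) -> ~P = F -> T = T
((~S nand R) -> ~P) <-> Q = T <-> T = T
Hence (A) is true.

(B): In symbols: (S xor ~Q) -> ~R

~Q = ~T = F
S xor ~Q = F xor F = F
~R = ~T = F
(S xor ~Q) -> ~R = F -> F = T
Hence (B) is true.

(C): In symbols: ((S nand R) nor P) nor ~Q

S nand R = F nand T = T
(S nand R) nor P = T nor F = F
~Q = ~T = F
((S nand R) nor P) nor ~Q = F nor F = T
Thus (C) is true.

Count: 3.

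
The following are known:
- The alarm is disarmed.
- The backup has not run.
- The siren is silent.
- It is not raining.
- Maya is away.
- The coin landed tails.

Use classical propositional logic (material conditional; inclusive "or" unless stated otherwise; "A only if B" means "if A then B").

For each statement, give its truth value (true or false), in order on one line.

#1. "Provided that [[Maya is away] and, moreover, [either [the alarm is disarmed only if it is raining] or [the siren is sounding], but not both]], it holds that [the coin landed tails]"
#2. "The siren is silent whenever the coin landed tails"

Let U = "Maya is at home" (False), P = "the alarm is armed" (False), S = "it is raining" (False), R = "the siren is sounding" (False), V = "the coin landed heads" (False).

#1: In symbols: (not U and ((not P -> S) xor R)) -> not V

not U = not False = True
not P = not False = True
not P -> S = True -> False = False
(not P -> S) xor R = False xor False = False
not U and ((not P -> S) xor R) = True and False = False
not V = not False = True
(not U and ((not P -> S) xor R)) -> not V = False -> True = True
Hence #1 is true.

#2: Formalization: not V -> not R

not V = not False = True
not R = not False = True
not V -> not R = True -> True = True
Hence #2 is true.

#1 T, #2 T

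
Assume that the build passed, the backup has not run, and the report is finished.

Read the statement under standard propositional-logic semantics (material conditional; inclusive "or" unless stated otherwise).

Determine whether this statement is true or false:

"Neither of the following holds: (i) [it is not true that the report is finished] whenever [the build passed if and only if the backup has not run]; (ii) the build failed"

True.

Let Q = "the build passed" (T), H = "the backup has run" (F), S = "the report is finished" (T).
Formalization: ((Q ↔ ¬H) → ¬S) ↓ ¬Q

¬H = ¬F = T
Q ↔ ¬H = T ↔ T = T
¬S = ¬T = F
(Q ↔ ¬H) → ¬S = T → F = F
¬Q = ¬T = F
((Q ↔ ¬H) → ¬S) ↓ ¬Q = F ↓ F = T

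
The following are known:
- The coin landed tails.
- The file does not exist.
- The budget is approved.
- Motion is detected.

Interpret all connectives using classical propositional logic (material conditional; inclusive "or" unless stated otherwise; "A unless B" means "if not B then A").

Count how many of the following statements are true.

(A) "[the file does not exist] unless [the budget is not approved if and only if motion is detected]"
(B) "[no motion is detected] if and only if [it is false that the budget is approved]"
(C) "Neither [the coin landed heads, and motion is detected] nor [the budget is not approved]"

Let Q = "the file exists" (False), R = "the budget is approved" (True), S = "motion is detected" (True), P = "the coin landed heads" (False).

(A): Formalization: not Q or (not R iff S)

not Q = not False = True
not R = not True = False
not R iff S = False iff True = False
not Q or (not R iff S) = True or False = True
Thus (A) is true.

(B): This is not S iff not R.

not S = not True = False
not R = not True = False
not S iff not R = False iff False = True
Thus (B) is true.

(C): In symbols: (P and S) nor not R

P and S = False and True = False
not R = not True = False
(P and S) nor not R = False nor False = True
Thus (C) is true.

True statements: 3 ((A), (B), (C)).

3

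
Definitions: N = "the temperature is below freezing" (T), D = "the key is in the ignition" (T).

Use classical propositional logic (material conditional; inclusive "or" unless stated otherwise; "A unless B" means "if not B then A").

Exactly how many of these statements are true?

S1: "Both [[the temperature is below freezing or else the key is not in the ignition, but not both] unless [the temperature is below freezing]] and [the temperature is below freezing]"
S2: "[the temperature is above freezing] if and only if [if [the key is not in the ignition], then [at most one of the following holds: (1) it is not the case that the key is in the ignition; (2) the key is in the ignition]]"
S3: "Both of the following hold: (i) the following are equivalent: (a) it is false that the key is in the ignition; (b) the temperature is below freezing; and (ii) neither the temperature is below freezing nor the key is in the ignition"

1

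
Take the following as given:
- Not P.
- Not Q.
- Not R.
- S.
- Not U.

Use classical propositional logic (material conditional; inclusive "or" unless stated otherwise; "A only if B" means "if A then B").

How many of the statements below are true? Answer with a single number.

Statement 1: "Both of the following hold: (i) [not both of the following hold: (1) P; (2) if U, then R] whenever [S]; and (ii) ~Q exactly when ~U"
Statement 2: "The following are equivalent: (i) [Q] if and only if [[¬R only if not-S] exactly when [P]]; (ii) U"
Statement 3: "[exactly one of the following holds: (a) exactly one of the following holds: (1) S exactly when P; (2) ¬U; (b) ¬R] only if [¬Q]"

3

Statement 1: In symbols: (S -> (P nand (U -> R))) & (~Q <-> ~U)

U -> R = F -> F = T
P nand (U -> R) = F nand T = T
S -> (P nand (U -> R)) = T -> T = T
~Q = ~F = T
~U = ~F = T
~Q <-> ~U = T <-> T = T
(S -> (P nand (U -> R))) & (~Q <-> ~U) = T & T = T
So Statement 1 is true.

Statement 2: This is (Q <-> ((~R -> ~S) <-> P)) <-> U.

~R = ~F = T
~S = ~T = F
~R -> ~S = T -> F = F
(~R -> ~S) <-> P = F <-> F = T
Q <-> ((~R -> ~S) <-> P) = F <-> T = F
(Q <-> ((~R -> ~S) <-> P)) <-> U = F <-> F = T
So Statement 2 is true.

Statement 3: Parsed as (((S <-> P) xor ~U) xor ~R) -> ~Q

S <-> P = T <-> F = F
~U = ~F = T
(S <-> P) xor ~U = F xor T = T
~R = ~F = T
((S <-> P) xor ~U) xor ~R = T xor T = F
~Q = ~F = T
(((S <-> P) xor ~U) xor ~R) -> ~Q = F -> T = T
So Statement 3 is true.

Count: 3.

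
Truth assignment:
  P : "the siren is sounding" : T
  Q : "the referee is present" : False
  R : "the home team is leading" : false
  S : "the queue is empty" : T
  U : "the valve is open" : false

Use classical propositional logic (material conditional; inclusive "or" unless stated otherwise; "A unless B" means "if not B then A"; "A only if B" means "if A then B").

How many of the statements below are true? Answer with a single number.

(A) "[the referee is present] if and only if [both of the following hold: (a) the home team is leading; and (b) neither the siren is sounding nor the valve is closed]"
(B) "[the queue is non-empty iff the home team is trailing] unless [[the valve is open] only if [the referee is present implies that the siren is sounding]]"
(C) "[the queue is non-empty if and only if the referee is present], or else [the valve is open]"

(A): Parsed as Q <-> (R & (P nor ~U))

~U = ~F = T
P nor ~U = T nor T = F
R & (P nor ~U) = F & F = F
Q <-> (R & (P nor ~U)) = F <-> F = T
So (A) is true.

(B): In symbols: (~S <-> ~R) | (U -> (Q -> P))

~S = ~T = F
~R = ~F = T
~S <-> ~R = F <-> T = F
Q -> P = F -> T = T
U -> (Q -> P) = F -> T = T
(~S <-> ~R) | (U -> (Q -> P)) = F | T = T
Thus (B) is true.

(C): In symbols: (~S <-> Q) | U

~S = ~T = F
~S <-> Q = F <-> F = T
(~S <-> Q) | U = T | F = T
Thus (C) is true.

3 of the 3 statements are true ((A), (B), (C)).

3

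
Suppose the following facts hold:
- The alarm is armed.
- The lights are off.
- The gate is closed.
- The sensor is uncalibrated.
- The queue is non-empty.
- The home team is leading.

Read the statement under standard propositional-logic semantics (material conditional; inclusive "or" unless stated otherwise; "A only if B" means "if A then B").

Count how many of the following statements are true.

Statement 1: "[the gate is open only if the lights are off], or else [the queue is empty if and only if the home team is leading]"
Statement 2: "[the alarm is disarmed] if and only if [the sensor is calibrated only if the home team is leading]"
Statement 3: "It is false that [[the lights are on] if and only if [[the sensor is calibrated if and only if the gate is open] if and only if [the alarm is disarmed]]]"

1

Let V = "the gate is open" (False), Q = "the lights are on" (False), D = "the queue is empty" (False), M = "the home team is leading" (True), G = "the alarm is armed" (True), K = "the sensor is calibrated" (False).

Statement 1: Parsed as (V -> not Q) or (D iff M)

not Q = not False = True
V -> not Q = False -> True = True
D iff M = False iff True = False
(V -> not Q) or (D iff M) = True or False = True
Thus Statement 1 is true.

Statement 2: Formalization: not G iff (K -> M)

not G = not True = False
K -> M = False -> True = True
not G iff (K -> M) = False iff True = False
So Statement 2 is false.

Statement 3: This is not (Q iff ((K iff V) iff not G)).

K iff V = False iff False = True
not G = not True = False
(K iff V) iff not G = True iff False = False
Q iff ((K iff V) iff not G) = False iff False = True
not (Q iff ((K iff V) iff not G)) = not True = False
Thus Statement 3 is false.

Count: 1.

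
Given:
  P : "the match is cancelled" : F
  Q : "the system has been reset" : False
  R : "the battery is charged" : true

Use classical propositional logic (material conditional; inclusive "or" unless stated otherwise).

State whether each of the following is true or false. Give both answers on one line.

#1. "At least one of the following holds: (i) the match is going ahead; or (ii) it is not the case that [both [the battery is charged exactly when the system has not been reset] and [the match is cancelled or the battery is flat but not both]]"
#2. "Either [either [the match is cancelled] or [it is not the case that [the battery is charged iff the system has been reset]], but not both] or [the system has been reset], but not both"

#1 T; #2 T

#1: This is ~P | ~((R <-> ~Q) & (P xor ~R)).

~P = ~F = T
~Q = ~F = T
R <-> ~Q = T <-> T = T
~R = ~T = F
P xor ~R = F xor F = F
(R <-> ~Q) & (P xor ~R) = T & F = F
~((R <-> ~Q) & (P xor ~R)) = ~F = T
~P | ~((R <-> ~Q) & (P xor ~R)) = T | T = T
Hence #1 is true.

#2: Parsed as (P xor ~(R <-> Q)) xor Q

R <-> Q = T <-> F = F
~(R <-> Q) = ~F = T
P xor ~(R <-> Q) = F xor T = T
(P xor ~(R <-> Q)) xor Q = T xor F = T
So #2 is true.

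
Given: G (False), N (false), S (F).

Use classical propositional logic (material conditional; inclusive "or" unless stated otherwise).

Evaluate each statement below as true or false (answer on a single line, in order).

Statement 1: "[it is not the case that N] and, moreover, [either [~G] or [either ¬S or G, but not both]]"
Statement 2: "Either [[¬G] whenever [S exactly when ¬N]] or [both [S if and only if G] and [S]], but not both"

Statement 1 T / Statement 2 T

Statement 1: Formalization: not N and (not G or (not S xor G))

not N = not False = True
not G = not False = True
not S = not False = True
not S xor G = True xor False = True
not G or (not S xor G) = True or True = True
not N and (not G or (not S xor G)) = True and True = True
Hence Statement 1 is true.

Statement 2: In symbols: ((S iff not N) -> not G) xor ((S iff G) and S)

not N = not False = True
S iff not N = False iff True = False
not G = not False = True
(S iff not N) -> not G = False -> True = True
S iff G = False iff False = True
(S iff G) and S = True and False = False
((S iff not N) -> not G) xor ((S iff G) and S) = True xor False = True
So Statement 2 is true.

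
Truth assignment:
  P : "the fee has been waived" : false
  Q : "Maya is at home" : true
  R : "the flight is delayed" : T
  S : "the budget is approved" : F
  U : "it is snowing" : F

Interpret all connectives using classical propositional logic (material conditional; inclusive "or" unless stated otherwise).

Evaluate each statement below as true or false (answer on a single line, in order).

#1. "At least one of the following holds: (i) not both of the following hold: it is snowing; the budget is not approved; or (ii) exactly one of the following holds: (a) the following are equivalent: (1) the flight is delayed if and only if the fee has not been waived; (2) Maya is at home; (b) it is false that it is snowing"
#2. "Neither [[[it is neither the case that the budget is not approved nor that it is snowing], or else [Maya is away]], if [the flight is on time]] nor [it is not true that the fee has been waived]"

#1: Parsed as (U ↑ ¬S) ∨ (((R ↔ ¬P) ↔ Q) ⊕ ¬U)

¬S = ¬F = T
U ↑ ¬S = F ↑ T = T
¬P = ¬F = T
R ↔ ¬P = T ↔ T = T
(R ↔ ¬P) ↔ Q = T ↔ T = T
¬U = ¬F = T
((R ↔ ¬P) ↔ Q) ⊕ ¬U = T ⊕ T = F
(U ↑ ¬S) ∨ (((R ↔ ¬P) ↔ Q) ⊕ ¬U) = T ∨ F = T
Thus #1 is true.

#2: Formalization: (¬R → ((¬S ↓ U) ∨ ¬Q)) ↓ ¬P

¬R = ¬T = F
¬S = ¬F = T
¬S ↓ U = T ↓ F = F
¬Q = ¬T = F
(¬S ↓ U) ∨ ¬Q = F ∨ F = F
¬R → ((¬S ↓ U) ∨ ¬Q) = F → F = T
¬P = ¬F = T
(¬R → ((¬S ↓ U) ∨ ¬Q)) ↓ ¬P = T ↓ T = F
So #2 is false.

#1 true; #2 false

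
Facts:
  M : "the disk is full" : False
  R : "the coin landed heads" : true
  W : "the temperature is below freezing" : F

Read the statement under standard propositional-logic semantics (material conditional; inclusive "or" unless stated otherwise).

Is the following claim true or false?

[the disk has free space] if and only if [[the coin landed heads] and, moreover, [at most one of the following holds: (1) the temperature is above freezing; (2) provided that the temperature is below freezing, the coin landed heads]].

false

Values: M=False, R=True, W=False.
Parsed as not M iff (R and (not W nand (W -> R)))

not M = not False = True
not W = not False = True
W -> R = False -> True = True
not W nand (W -> R) = True nand True = False
R and (not W nand (W -> R)) = True and False = False
not M iff (R and (not W nand (W -> R))) = True iff False = False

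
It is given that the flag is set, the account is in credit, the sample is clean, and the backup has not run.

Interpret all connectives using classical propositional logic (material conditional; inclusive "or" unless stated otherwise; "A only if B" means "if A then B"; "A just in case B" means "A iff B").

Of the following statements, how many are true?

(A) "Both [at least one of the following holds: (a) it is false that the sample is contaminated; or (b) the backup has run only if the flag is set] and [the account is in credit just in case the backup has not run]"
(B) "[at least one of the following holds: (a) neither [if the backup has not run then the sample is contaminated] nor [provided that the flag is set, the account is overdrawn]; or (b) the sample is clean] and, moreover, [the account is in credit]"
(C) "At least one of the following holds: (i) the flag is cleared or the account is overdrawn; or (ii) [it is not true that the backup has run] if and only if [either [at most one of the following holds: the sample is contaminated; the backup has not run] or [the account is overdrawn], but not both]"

3

Let Q = "the sample is contaminated" (False), L = "the backup has run" (False), W = "the flag is set" (True), P = "the account is overdrawn" (False).

(A): Parsed as (not Q or (L -> W)) and (not P iff not L)

not Q = not False = True
L -> W = False -> True = True
not Q or (L -> W) = True or True = True
not P = not False = True
not L = not False = True
not P iff not L = True iff True = True
(not Q or (L -> W)) and (not P iff not L) = True and True = True
So (A) is true.

(B): Parsed as (((not L -> Q) nor (W -> P)) or not Q) and not P

not L = not False = True
not L -> Q = True -> False = False
W -> P = True -> False = False
(not L -> Q) nor (W -> P) = False nor False = True
not Q = not False = True
((not L -> Q) nor (W -> P)) or not Q = True or True = True
not P = not False = True
(((not L -> Q) nor (W -> P)) or not Q) and not P = True and True = True
So (B) is true.

(C): Parsed as (not W or P) or (not L iff ((Q nand not L) xor P))

not W = not True = False
not W or P = False or False = False
not L = not False = True
not L = not False = True
Q nand not L = False nand True = True
(Q nand not L) xor P = True xor False = True
not L iff ((Q nand not L) xor P) = True iff True = True
(not W or P) or (not L iff ((Q nand not L) xor P)) = False or True = True
Hence (C) is true.

Count: 3.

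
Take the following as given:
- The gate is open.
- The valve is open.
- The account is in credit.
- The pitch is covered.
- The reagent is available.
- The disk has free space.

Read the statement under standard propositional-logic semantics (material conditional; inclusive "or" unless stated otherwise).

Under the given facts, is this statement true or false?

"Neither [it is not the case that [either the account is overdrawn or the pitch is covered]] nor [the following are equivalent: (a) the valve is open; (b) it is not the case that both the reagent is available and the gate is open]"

Let S = "the account is overdrawn" (F), Q = "the pitch is covered" (T), H = "the valve is open" (T), P = "the reagent is available" (T), R = "the gate is open" (T).
Parsed as ~(S | Q) nor (H <-> (P nand R))

S | Q = F | T = T
~(S | Q) = ~T = F
P nand R = T nand T = F
H <-> (P nand R) = T <-> F = F
~(S | Q) nor (H <-> (P nand R)) = F nor F = T

True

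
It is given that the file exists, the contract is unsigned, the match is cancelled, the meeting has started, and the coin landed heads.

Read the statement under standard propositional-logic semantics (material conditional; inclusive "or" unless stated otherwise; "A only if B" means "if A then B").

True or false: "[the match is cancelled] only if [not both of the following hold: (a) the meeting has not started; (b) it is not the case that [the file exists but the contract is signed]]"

Let R = "the match is cancelled" (True), S = "the meeting has started" (True), P = "the file exists" (True), Q = "the contract is signed" (False).
In symbols: R -> (not S nand not (P and Q))

not S = not True = False
P and Q = True and False = False
not (P and Q) = not False = True
not S nand not (P and Q) = False nand True = True
R -> (not S nand not (P and Q)) = True -> True = True

True.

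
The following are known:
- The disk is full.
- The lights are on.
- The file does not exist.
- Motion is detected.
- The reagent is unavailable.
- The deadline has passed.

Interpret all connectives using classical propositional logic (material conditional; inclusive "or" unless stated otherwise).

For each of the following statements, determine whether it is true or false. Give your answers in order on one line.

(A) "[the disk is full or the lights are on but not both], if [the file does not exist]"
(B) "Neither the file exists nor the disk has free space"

(A) False; (B) True

Let R = "the file exists" (F), P = "the disk is full" (T), Q = "the lights are on" (T).

(A): This is ¬R → (P ⊕ Q).

¬R = ¬F = T
P ⊕ Q = T ⊕ T = F
¬R → (P ⊕ Q) = T → F = F
Hence (A) is false.

(B): This is R ↓ ¬P.

¬P = ¬T = F
R ↓ ¬P = F ↓ F = T
Thus (B) is true.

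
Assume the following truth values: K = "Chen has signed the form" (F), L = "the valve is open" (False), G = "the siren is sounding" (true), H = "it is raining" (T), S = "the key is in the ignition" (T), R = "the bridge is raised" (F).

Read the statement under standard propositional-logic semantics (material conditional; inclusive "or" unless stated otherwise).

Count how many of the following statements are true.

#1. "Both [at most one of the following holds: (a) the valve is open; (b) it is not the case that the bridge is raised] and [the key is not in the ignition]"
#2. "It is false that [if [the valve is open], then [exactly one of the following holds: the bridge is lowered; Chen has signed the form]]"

#1: This is (L nand ~R) & ~S.

~R = ~F = T
L nand ~R = F nand T = T
~S = ~T = F
(L nand ~R) & ~S = T & F = F
Hence #1 is false.

#2: Parsed as ~(L -> (~R xor K))

~R = ~F = T
~R xor K = T xor F = T
L -> (~R xor K) = F -> T = T
~(L -> (~R xor K)) = ~T = F
Thus #2 is false.

0 of the 2 statements are true (none).

0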